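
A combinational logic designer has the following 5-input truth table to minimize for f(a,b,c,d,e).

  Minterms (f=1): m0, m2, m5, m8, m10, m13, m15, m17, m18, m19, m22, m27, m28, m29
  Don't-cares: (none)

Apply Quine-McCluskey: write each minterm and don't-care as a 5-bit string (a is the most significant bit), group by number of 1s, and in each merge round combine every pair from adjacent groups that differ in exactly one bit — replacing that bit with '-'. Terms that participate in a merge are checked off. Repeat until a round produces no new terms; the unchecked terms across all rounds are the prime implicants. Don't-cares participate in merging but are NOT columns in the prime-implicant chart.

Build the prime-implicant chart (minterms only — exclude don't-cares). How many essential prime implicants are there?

7

size-2^0 implicants → 00000(✓)  00010(✓)  00101(✓)  01000(✓)  01010(✓)  01101(✓)  01111(✓)  10001(✓)  10010(✓)  10011(✓)  10110(✓)  11011(✓)  11100(✓)  11101(✓)
size-2^1 implicants → -0010  -1101  0-000(✓)  0-010(✓)  0-101  000-0(✓)  010-0(✓)  011-1  1-011  10-10  100-1  1001-  1110-
size-2^2 implicants → 0-0-0
Unchecked terms (primes): -0010, -1101, 0-0-0, 0-101, 011-1, 1-011, 10-10, 100-1, 1001-, 1110-
Minterm coverage:
  m0 ⊆ 0-0-0 [E]
  m2 ⊆ -0010,0-0-0
  m5 ⊆ 0-101 [E]
  m8 ⊆ 0-0-0 [E]
  m10 ⊆ 0-0-0 [E]
  m13 ⊆ -1101,0-101,011-1
  m15 ⊆ 011-1 [E]
  m17 ⊆ 100-1 [E]
  m18 ⊆ -0010,10-10,1001-
  m19 ⊆ 1-011,100-1,1001-
  m22 ⊆ 10-10 [E]
  m27 ⊆ 1-011 [E]
  m28 ⊆ 1110- [E]
  m29 ⊆ -1101,1110-
E = {0-0-0, 0-101, 011-1, 1-011, 10-10, 100-1, 1110-}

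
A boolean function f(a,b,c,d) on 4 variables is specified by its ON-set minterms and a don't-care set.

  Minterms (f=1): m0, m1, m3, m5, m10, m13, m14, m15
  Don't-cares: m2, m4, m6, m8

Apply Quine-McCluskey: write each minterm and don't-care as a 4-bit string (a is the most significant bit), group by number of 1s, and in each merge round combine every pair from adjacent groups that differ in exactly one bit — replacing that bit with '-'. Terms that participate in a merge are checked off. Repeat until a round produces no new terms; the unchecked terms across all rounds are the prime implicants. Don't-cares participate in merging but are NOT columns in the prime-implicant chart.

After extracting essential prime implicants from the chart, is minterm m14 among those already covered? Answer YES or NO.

NO

[col 0] 0000*, 0001*, 0010*, 0011*, 0100*, 0101*, 0110*, 1000*, 1010*, 1101*, 1110*, 1111*
[col 1] -000*, -010*, -101, -110*, 0-00*, 0-01*, 0-10*, 00-0*, 00-1*, 000-*, 001-*, 01-0*, 010-*, 1-10*, 10-0*, 11-1, 111-
[col 2] --10, -0-0, 0--0, 0-0-, 00--
Prime implicants: --10, -0-0, -101, 0--0, 0-0-, 00--, 11-1, 111-
PI chart (minterm → PIs covering it):
  0 | -0-0,0--0,0-0-,00--
  1 | 0-0-,00--
  3 | 00--  (sole → essential)
  5 | -101,0-0-
  10 | --10,-0-0
  13 | -101,11-1
  14 | --10,111-
  15 | 11-1,111-
Essential prime implicants: 00--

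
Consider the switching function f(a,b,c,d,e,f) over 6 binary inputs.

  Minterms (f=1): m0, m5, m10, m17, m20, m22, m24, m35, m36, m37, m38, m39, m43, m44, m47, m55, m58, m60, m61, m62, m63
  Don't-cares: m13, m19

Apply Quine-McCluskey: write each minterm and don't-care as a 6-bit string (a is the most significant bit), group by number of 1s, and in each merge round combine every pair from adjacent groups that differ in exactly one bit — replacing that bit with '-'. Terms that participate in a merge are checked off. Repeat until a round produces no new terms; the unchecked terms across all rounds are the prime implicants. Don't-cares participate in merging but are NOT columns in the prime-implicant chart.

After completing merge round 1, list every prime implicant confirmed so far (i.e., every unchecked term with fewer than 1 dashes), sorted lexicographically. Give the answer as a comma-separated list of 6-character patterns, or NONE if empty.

[col 0] 000000, 000101*, 001010, 001101*, 010001*, 010011*, 010100*, 010110*, 011000, 100011*, 100100*, 100101*, 100110*, 100111*, 101011*, 101100*, 101111*, 110111*, 111010*, 111100*, 111101*, 111110*, 111111*
[col 1] -00101, 00-101, 0100-1, 0101-0, 1-0111*, 1-1100, 1-1111*, 10-011*, 10-100, 10-111*, 100-11*, 1001-0*, 1001-1*, 10010-*, 10011-*, 101-11*, 11-111*, 111-10, 1111-0*, 1111-1*, 11110-*, 11111-*
[col 2] 1--111, 10--11, 1001--, 1111--
Prime implicants: -00101, 00-101, 000000, 001010, 0100-1, 0101-0, 011000, 1--111, 1-1100, 10--11, 10-100, 1001--, 111-10, 1111--

000000, 001010, 011000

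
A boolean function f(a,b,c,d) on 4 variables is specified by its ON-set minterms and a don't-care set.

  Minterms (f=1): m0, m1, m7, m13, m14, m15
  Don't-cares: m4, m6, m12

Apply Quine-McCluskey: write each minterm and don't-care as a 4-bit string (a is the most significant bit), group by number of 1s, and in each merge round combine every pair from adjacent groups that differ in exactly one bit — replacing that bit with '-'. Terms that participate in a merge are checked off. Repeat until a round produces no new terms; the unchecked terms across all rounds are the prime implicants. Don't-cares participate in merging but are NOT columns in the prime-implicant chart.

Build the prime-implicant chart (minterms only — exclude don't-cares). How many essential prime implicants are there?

3

Round 0: 0000✓ 0001✓ 0100✓ 0110✓ 0111✓ 1100✓ 1101✓ 1110✓ 1111✓
Round 1: -100✓ -110✓ -111✓ 0-00 000- 01-0✓ 011-✓ 11-0✓ 11-1✓ 110-✓ 111-✓
Round 2: -1-0 -11- 11--
PIs = {-1-0, -11-, 0-00, 000-, 11--}
Coverage chart:
  m0: 0-00,000-
  m1: 000- ←essential
  m7: -11- ←essential
  m13: 11-- ←essential
  m14: -1-0,-11-,11--
  m15: -11-,11--
Essential: -11-, 000-, 11--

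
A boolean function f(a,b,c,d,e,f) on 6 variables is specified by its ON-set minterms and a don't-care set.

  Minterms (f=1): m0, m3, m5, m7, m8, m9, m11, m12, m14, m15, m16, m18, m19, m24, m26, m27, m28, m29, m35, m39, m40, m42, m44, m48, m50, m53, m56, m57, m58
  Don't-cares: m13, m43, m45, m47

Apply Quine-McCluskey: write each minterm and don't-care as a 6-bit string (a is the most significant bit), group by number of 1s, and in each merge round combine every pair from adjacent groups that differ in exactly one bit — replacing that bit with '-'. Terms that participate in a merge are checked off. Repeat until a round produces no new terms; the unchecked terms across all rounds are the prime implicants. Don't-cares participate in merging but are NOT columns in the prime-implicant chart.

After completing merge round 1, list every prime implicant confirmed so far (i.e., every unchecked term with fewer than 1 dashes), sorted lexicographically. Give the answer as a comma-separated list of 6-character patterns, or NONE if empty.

110101

size-2^0 implicants → 000000(✓)  000011(✓)  000101(✓)  000111(✓)  001000(✓)  001001(✓)  001011(✓)  001100(✓)  001101(✓)  001110(✓)  001111(✓)  010000(✓)  010010(✓)  010011(✓)  011000(✓)  011010(✓)  011011(✓)  011100(✓)  011101(✓)  100011(✓)  100111(✓)  101000(✓)  101010(✓)  101011(✓)  101100(✓)  101101(✓)  101111(✓)  110000(✓)  110010(✓)  110101  111000(✓)  111001(✓)  111010(✓)
size-2^1 implicants → -00011(✓)  -00111(✓)  -01000(✓)  -01011(✓)  -01100(✓)  -01101(✓)  -01111(✓)  -10000(✓)  -10010(✓)  -11000(✓)  -11010(✓)  0-0000(✓)  0-0011(✓)  0-1000(✓)  0-1011(✓)  0-1100(✓)  0-1101(✓)  00-000(✓)  00-011(✓)  00-101(✓)  00-111(✓)  000-11(✓)  0001-1(✓)  001-00(✓)  001-01(✓)  001-11(✓)  0010-1(✓)  00100-(✓)  0011-0(✓)  0011-1(✓)  00110-(✓)  00111-(✓)  01-000(✓)  01-010(✓)  01-011(✓)  0100-0(✓)  01001-(✓)  011-00(✓)  0110-0(✓)  01101-(✓)  01110-(✓)  1-1000(✓)  1-1010(✓)  10-011(✓)  10-111(✓)  100-11(✓)  101-00(✓)  101-11(✓)  1010-0(✓)  10101-  1011-1(✓)  10110-(✓)  11-000(✓)  11-010(✓)  1100-0(✓)  1110-0(✓)  11100-
size-2^2 implicants → --1000  -0-011(✓)  -0-111(✓)  -00-11(✓)  -01-00  -01-11(✓)  -011-1  -0110-  -1-000(✓)  -1-010(✓)  -100-0(✓)  -110-0(✓)  0--000  0--011  0-1-00  0-110-  00--11(✓)  00-1-1  001--1  001-0-  0011--  01-0-0(✓)  01-01-  1-10-0  10--11(✓)  11-0-0(✓)
size-2^3 implicants → -0--11  -1-0-0
Unchecked terms (primes): --1000, -0--11, -01-00, -011-1, -0110-, -1-0-0, 0--000, 0--011, 0-1-00, 0-110-, 00-1-1, 001--1, 001-0-, 0011--, 01-01-, 1-10-0, 10101-, 110101, 11100-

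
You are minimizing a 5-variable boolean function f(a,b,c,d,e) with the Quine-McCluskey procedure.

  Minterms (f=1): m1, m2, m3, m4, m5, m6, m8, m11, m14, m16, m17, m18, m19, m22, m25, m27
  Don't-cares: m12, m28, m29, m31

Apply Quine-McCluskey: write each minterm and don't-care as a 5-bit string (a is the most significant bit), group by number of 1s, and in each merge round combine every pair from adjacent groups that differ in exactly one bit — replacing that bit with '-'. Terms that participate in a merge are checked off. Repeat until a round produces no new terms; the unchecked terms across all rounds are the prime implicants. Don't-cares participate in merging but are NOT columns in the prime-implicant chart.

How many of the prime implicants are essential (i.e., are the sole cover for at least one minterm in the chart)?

5

Round 0: 00001✓ 00010✓ 00011✓ 00100✓ 00101✓ 00110✓ 01000✓ 01011✓ 01100✓ 01110✓ 10000✓ 10001✓ 10010✓ 10011✓ 10110✓ 11001✓ 11011✓ 11100✓ 11101✓ 11111✓
Round 1: -0001✓ -0010✓ -0011✓ -0110✓ -1011✓ -1100 0-011✓ 0-100✓ 0-110✓ 00-01 00-10✓ 000-1✓ 0001-✓ 001-0✓ 0010- 01-00 011-0✓ 1-001✓ 1-011✓ 10-10✓ 100-0✓ 100-1✓ 1000-✓ 1001-✓ 11-01✓ 11-11✓ 110-1✓ 111-1✓ 1110-
Round 2: --011 -0-10 -00-1 -001- 0-1-0 1-0-1 100-- 11--1
PIs = {--011, -0-10, -00-1, -001-, -1100, 0-1-0, 00-01, 0010-, 01-00, 1-0-1, 100--, 11--1, 1110-}
Coverage chart:
  m1: -00-1,00-01
  m2: -0-10,-001-
  m3: --011,-00-1,-001-
  m4: 0-1-0,0010-
  m5: 00-01,0010-
  m6: -0-10,0-1-0
  m8: 01-00 ←essential
  m11: --011 ←essential
  m14: 0-1-0 ←essential
  m16: 100-- ←essential
  m17: -00-1,1-0-1,100--
  m18: -0-10,-001-,100--
  m19: --011,-00-1,-001-,1-0-1,100--
  m22: -0-10 ←essential
  m25: 1-0-1,11--1
  m27: --011,1-0-1,11--1
Essential: --011, -0-10, 0-1-0, 01-00, 100--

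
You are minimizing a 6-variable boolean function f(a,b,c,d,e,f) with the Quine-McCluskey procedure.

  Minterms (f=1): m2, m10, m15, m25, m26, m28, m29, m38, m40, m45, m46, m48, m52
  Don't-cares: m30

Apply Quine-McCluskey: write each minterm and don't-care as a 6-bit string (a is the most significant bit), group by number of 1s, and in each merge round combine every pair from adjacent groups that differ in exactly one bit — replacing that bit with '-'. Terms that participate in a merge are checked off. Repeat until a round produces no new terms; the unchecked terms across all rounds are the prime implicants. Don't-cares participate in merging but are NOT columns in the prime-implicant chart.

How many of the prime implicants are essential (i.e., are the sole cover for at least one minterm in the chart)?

7

[col 0] 000010*, 001010*, 001111, 011001*, 011010*, 011100*, 011101*, 011110*, 100110*, 101000, 101101, 101110*, 110000*, 110100*
[col 1] 0-1010, 00-010, 011-01, 011-10, 0111-0, 01110-, 10-110, 110-00
Prime implicants: 0-1010, 00-010, 001111, 011-01, 011-10, 0111-0, 01110-, 10-110, 101000, 101101, 110-00
PI chart (minterm → PIs covering it):
  2 | 00-010  (sole → essential)
  10 | 0-1010,00-010
  15 | 001111  (sole → essential)
  25 | 011-01  (sole → essential)
  26 | 0-1010,011-10
  28 | 0111-0,01110-
  29 | 011-01,01110-
  38 | 10-110  (sole → essential)
  40 | 101000  (sole → essential)
  45 | 101101  (sole → essential)
  46 | 10-110  (sole → essential)
  48 | 110-00  (sole → essential)
  52 | 110-00  (sole → essential)
Essential prime implicants: 00-010, 001111, 011-01, 10-110, 101000, 101101, 110-00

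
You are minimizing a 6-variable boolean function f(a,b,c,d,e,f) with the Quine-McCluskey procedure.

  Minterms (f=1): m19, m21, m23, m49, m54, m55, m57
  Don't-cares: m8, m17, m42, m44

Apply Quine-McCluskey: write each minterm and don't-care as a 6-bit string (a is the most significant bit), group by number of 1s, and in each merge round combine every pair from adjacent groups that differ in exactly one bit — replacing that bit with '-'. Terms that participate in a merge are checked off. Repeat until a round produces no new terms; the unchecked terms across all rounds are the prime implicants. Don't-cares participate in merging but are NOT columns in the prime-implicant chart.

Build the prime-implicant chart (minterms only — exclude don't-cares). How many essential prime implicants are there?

3

Round 0: 001000 010001✓ 010011✓ 010101✓ 010111✓ 101010 101100 110001✓ 110110✓ 110111✓ 111001✓
Round 1: -10001 -10111 010-01✓ 010-11✓ 0100-1✓ 0101-1✓ 11-001 11011-
Round 2: 010--1
PIs = {-10001, -10111, 001000, 010--1, 101010, 101100, 11-001, 11011-}
Coverage chart:
  m19: 010--1 ←essential
  m21: 010--1 ←essential
  m23: -10111,010--1
  m49: -10001,11-001
  m54: 11011- ←essential
  m55: -10111,11011-
  m57: 11-001 ←essential
Essential: 010--1, 11-001, 11011-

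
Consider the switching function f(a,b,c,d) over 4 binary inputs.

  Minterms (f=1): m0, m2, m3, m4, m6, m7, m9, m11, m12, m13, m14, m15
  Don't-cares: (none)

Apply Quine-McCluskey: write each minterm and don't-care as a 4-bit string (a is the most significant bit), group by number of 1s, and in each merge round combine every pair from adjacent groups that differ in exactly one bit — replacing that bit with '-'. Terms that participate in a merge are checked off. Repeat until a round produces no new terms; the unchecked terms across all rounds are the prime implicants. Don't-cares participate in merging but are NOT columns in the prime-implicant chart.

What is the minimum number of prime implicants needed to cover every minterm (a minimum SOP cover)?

size-2^0 implicants → 0000(✓)  0010(✓)  0011(✓)  0100(✓)  0110(✓)  0111(✓)  1001(✓)  1011(✓)  1100(✓)  1101(✓)  1110(✓)  1111(✓)
size-2^1 implicants → -011(✓)  -100(✓)  -110(✓)  -111(✓)  0-00(✓)  0-10(✓)  0-11(✓)  00-0(✓)  001-(✓)  01-0(✓)  011-(✓)  1-01(✓)  1-11(✓)  10-1(✓)  11-0(✓)  11-1(✓)  110-(✓)  111-(✓)
size-2^2 implicants → --11  -1-0  -11-  0--0  0-1-  1--1  11--
Unchecked terms (primes): --11, -1-0, -11-, 0--0, 0-1-, 1--1, 11--
Minterm coverage:
  m0 ⊆ 0--0 [E]
  m2 ⊆ 0--0,0-1-
  m3 ⊆ --11,0-1-
  m4 ⊆ -1-0,0--0
  m6 ⊆ -1-0,-11-,0--0,0-1-
  m7 ⊆ --11,-11-,0-1-
  m9 ⊆ 1--1 [E]
  m11 ⊆ --11,1--1
  m12 ⊆ -1-0,11--
  m13 ⊆ 1--1,11--
  m14 ⊆ -1-0,-11-,11--
  m15 ⊆ --11,-11-,1--1,11--
E = {0--0, 1--1}
Petrick residual → --11, -1-0
Cover = cd + bd' + a'd' + ad  |cover|=4

4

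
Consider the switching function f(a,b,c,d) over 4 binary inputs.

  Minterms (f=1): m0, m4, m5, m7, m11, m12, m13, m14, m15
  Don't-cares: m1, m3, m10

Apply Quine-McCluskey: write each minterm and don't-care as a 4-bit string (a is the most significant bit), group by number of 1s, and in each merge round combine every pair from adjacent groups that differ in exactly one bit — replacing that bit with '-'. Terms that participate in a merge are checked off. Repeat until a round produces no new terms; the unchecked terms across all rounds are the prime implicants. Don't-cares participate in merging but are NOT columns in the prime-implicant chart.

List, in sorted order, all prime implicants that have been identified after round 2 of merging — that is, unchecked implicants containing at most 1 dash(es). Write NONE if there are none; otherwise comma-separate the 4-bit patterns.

NONE

Round 0: 0000✓ 0001✓ 0011✓ 0100✓ 0101✓ 0111✓ 1010✓ 1011✓ 1100✓ 1101✓ 1110✓ 1111✓
Round 1: -011✓ -100✓ -101✓ -111✓ 0-00✓ 0-01✓ 0-11✓ 00-1✓ 000-✓ 01-1✓ 010-✓ 1-10✓ 1-11✓ 101-✓ 11-0✓ 11-1✓ 110-✓ 111-✓
Round 2: --11 -1-1 -10- 0--1 0-0- 1-1- 11--
PIs = {--11, -1-1, -10-, 0--1, 0-0-, 1-1-, 11--}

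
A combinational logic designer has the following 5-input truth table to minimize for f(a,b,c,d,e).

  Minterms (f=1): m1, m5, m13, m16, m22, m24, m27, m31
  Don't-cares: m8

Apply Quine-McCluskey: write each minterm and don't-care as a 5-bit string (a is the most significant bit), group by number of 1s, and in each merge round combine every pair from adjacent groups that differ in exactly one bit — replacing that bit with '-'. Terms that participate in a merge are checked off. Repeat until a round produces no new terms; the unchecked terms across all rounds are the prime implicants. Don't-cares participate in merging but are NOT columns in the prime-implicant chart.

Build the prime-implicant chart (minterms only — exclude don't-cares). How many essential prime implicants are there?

5

Round 0: 00001✓ 00101✓ 01000✓ 01101✓ 10000✓ 10110 11000✓ 11011✓ 11111✓
Round 1: -1000 0-101 00-01 1-000 11-11
PIs = {-1000, 0-101, 00-01, 1-000, 10110, 11-11}
Coverage chart:
  m1: 00-01 ←essential
  m5: 0-101,00-01
  m13: 0-101 ←essential
  m16: 1-000 ←essential
  m22: 10110 ←essential
  m24: -1000,1-000
  m27: 11-11 ←essential
  m31: 11-11 ←essential
Essential: 0-101, 00-01, 1-000, 10110, 11-11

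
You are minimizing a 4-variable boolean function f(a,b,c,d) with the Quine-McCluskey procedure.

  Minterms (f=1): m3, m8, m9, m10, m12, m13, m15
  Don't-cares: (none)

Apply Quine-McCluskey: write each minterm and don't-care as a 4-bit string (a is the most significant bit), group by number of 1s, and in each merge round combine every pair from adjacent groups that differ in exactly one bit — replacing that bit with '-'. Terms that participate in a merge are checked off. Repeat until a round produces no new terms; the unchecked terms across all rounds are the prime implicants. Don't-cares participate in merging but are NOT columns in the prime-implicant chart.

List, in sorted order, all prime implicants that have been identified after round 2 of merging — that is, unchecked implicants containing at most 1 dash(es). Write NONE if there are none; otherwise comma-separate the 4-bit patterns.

0011, 10-0, 11-1

Round 0: 0011 1000✓ 1001✓ 1010✓ 1100✓ 1101✓ 1111✓
Round 1: 1-00✓ 1-01✓ 10-0 100-✓ 11-1 110-✓
Round 2: 1-0-
PIs = {0011, 1-0-, 10-0, 11-1}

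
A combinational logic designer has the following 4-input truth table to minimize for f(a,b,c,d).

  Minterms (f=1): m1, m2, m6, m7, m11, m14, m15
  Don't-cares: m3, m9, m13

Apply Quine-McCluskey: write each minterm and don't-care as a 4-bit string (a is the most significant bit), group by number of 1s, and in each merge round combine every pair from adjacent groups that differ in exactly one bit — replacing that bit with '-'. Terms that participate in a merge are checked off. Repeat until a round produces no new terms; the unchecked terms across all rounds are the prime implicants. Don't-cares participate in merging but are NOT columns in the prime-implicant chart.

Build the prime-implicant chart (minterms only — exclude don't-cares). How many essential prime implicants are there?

3

[col 0] 0001*, 0010*, 0011*, 0110*, 0111*, 1001*, 1011*, 1101*, 1110*, 1111*
[col 1] -001*, -011*, -110*, -111*, 0-10*, 0-11*, 00-1*, 001-*, 011-*, 1-01*, 1-11*, 10-1*, 11-1*, 111-*
[col 2] --11, -0-1, -11-, 0-1-, 1--1
Prime implicants: --11, -0-1, -11-, 0-1-, 1--1
PI chart (minterm → PIs covering it):
  1 | -0-1  (sole → essential)
  2 | 0-1-  (sole → essential)
  6 | -11-,0-1-
  7 | --11,-11-,0-1-
  11 | --11,-0-1,1--1
  14 | -11-  (sole → essential)
  15 | --11,-11-,1--1
Essential prime implicants: -0-1, -11-, 0-1-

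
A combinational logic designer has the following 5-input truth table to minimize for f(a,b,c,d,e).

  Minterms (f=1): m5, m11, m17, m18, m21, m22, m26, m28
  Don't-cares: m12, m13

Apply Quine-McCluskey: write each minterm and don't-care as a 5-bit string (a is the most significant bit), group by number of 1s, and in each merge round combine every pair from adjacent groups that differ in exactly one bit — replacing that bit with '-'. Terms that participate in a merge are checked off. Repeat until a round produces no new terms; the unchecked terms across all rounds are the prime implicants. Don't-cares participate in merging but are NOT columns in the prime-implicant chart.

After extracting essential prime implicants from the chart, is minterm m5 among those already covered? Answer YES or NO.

[col 0] 00101*, 01011, 01100*, 01101*, 10001*, 10010*, 10101*, 10110*, 11010*, 11100*
[col 1] -0101, -1100, 0-101, 0110-, 1-010, 10-01, 10-10
Prime implicants: -0101, -1100, 0-101, 01011, 0110-, 1-010, 10-01, 10-10
PI chart (minterm → PIs covering it):
  5 | -0101,0-101
  11 | 01011  (sole → essential)
  17 | 10-01  (sole → essential)
  18 | 1-010,10-10
  21 | -0101,10-01
  22 | 10-10  (sole → essential)
  26 | 1-010  (sole → essential)
  28 | -1100  (sole → essential)
Essential prime implicants: -1100, 01011, 1-010, 10-01, 10-10

NO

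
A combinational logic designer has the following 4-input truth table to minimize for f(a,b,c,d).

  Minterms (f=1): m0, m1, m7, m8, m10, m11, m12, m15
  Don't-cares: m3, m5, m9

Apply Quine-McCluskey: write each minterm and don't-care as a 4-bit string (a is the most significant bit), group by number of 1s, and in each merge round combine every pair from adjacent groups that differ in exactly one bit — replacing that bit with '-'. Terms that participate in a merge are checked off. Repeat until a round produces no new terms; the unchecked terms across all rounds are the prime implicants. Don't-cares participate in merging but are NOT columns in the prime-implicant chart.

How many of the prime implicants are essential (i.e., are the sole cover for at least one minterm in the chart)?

[col 0] 0000*, 0001*, 0011*, 0101*, 0111*, 1000*, 1001*, 1010*, 1011*, 1100*, 1111*
[col 1] -000*, -001*, -011*, -111*, 0-01*, 0-11*, 00-1*, 000-*, 01-1*, 1-00, 1-11*, 10-0*, 10-1*, 100-*, 101-*
[col 2] --11, -0-1, -00-, 0--1, 10--
Prime implicants: --11, -0-1, -00-, 0--1, 1-00, 10--
PI chart (minterm → PIs covering it):
  0 | -00-  (sole → essential)
  1 | -0-1,-00-,0--1
  7 | --11,0--1
  8 | -00-,1-00,10--
  10 | 10--  (sole → essential)
  11 | --11,-0-1,10--
  12 | 1-00  (sole → essential)
  15 | --11  (sole → essential)
Essential prime implicants: --11, -00-, 1-00, 10--

4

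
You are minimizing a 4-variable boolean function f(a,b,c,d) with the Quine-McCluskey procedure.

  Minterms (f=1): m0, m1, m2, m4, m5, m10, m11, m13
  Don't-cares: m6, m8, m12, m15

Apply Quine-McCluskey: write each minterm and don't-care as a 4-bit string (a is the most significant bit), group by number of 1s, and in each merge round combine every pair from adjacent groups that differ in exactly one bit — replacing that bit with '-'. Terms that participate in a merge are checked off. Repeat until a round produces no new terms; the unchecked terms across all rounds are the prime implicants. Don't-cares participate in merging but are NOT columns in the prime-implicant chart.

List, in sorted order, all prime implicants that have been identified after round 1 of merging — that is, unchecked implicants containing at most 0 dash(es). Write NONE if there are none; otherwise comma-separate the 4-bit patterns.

NONE

Round 0: 0000✓ 0001✓ 0010✓ 0100✓ 0101✓ 0110✓ 1000✓ 1010✓ 1011✓ 1100✓ 1101✓ 1111✓
Round 1: -000✓ -010✓ -100✓ -101✓ 0-00✓ 0-01✓ 0-10✓ 00-0✓ 000-✓ 01-0✓ 010-✓ 1-00✓ 1-11 10-0✓ 101- 11-1 110-✓
Round 2: --00 -0-0 -10- 0--0 0-0-
PIs = {--00, -0-0, -10-, 0--0, 0-0-, 1-11, 101-, 11-1}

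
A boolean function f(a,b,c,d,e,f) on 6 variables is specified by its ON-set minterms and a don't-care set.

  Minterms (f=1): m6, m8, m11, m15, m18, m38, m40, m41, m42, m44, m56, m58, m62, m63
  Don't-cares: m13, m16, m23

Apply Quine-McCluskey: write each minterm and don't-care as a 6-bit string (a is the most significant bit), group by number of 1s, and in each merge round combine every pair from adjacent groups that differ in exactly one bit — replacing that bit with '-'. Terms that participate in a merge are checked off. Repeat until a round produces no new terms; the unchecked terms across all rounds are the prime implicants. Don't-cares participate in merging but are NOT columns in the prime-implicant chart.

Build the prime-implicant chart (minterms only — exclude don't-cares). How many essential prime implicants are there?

8

size-2^0 implicants → 000110(✓)  001000(✓)  001011(✓)  001101(✓)  001111(✓)  010000(✓)  010010(✓)  010111  100110(✓)  101000(✓)  101001(✓)  101010(✓)  101100(✓)  111000(✓)  111010(✓)  111110(✓)  111111(✓)
size-2^1 implicants → -00110  -01000  001-11  0011-1  0100-0  1-1000(✓)  1-1010(✓)  101-00  1010-0(✓)  10100-  111-10  1110-0(✓)  11111-
size-2^2 implicants → 1-10-0
Unchecked terms (primes): -00110, -01000, 001-11, 0011-1, 0100-0, 010111, 1-10-0, 101-00, 10100-, 111-10, 11111-
Minterm coverage:
  m6 ⊆ -00110 [E]
  m8 ⊆ -01000 [E]
  m11 ⊆ 001-11 [E]
  m15 ⊆ 001-11,0011-1
  m18 ⊆ 0100-0 [E]
  m38 ⊆ -00110 [E]
  m40 ⊆ -01000,1-10-0,101-00,10100-
  m41 ⊆ 10100- [E]
  m42 ⊆ 1-10-0 [E]
  m44 ⊆ 101-00 [E]
  m56 ⊆ 1-10-0 [E]
  m58 ⊆ 1-10-0,111-10
  m62 ⊆ 111-10,11111-
  m63 ⊆ 11111- [E]
E = {-00110, -01000, 001-11, 0100-0, 1-10-0, 101-00, 10100-, 11111-}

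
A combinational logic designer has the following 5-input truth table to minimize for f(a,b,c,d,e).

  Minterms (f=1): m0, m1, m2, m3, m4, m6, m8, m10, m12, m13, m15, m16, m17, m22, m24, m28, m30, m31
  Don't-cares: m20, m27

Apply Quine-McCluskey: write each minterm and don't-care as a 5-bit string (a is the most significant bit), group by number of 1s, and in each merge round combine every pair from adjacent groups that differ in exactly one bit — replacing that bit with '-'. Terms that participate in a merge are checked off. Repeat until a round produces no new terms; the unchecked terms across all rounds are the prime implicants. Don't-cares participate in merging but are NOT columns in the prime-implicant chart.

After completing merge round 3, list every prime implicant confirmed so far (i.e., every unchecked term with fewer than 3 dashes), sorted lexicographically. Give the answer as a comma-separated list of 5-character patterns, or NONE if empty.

[col 0] 00000*, 00001*, 00010*, 00011*, 00100*, 00110*, 01000*, 01010*, 01100*, 01101*, 01111*, 10000*, 10001*, 10100*, 10110*, 11000*, 11011*, 11100*, 11110*, 11111*
[col 1] -0000*, -0001*, -0100*, -0110*, -1000*, -1100*, -1111, 0-000*, 0-010*, 0-100*, 00-00*, 00-10*, 000-0*, 000-1*, 0000-*, 0001-*, 001-0*, 01-00*, 010-0*, 011-1, 0110-, 1-000*, 1-100*, 1-110*, 10-00*, 1000-*, 101-0*, 11-00*, 11-11, 111-0*, 1111-
[col 2] --000*, --100*, -0-00*, -000-, -01-0, -1-00*, 0--00*, 0-0-0, 00--0, 000--, 1--00*, 1-1-0
[col 3] ---00
Prime implicants: ---00, -000-, -01-0, -1111, 0-0-0, 00--0, 000--, 011-1, 0110-, 1-1-0, 11-11, 1111-

-000-, -01-0, -1111, 0-0-0, 00--0, 000--, 011-1, 0110-, 1-1-0, 11-11, 1111-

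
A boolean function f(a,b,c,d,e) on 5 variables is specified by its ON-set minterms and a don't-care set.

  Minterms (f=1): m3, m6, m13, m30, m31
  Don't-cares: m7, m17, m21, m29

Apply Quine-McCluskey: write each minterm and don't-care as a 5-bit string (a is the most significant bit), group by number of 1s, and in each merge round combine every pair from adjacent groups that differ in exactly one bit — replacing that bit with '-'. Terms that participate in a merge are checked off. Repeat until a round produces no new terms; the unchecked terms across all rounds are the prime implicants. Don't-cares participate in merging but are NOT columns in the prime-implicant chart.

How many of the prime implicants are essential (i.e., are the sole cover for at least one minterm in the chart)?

4

[col 0] 00011*, 00110*, 00111*, 01101*, 10001*, 10101*, 11101*, 11110*, 11111*
[col 1] -1101, 00-11, 0011-, 1-101, 10-01, 111-1, 1111-
Prime implicants: -1101, 00-11, 0011-, 1-101, 10-01, 111-1, 1111-
PI chart (minterm → PIs covering it):
  3 | 00-11  (sole → essential)
  6 | 0011-  (sole → essential)
  13 | -1101  (sole → essential)
  30 | 1111-  (sole → essential)
  31 | 111-1,1111-
Essential prime implicants: -1101, 00-11, 0011-, 1111-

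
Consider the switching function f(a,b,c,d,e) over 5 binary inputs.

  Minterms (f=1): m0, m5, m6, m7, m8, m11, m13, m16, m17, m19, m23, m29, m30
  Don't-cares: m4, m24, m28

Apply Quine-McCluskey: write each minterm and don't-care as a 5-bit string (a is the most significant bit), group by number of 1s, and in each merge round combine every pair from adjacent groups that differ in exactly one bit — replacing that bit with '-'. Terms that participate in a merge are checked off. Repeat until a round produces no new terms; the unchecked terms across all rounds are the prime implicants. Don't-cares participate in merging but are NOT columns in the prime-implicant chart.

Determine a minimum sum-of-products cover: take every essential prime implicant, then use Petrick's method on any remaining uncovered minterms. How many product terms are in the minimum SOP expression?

size-2^0 implicants → 00000(✓)  00100(✓)  00101(✓)  00110(✓)  00111(✓)  01000(✓)  01011  01101(✓)  10000(✓)  10001(✓)  10011(✓)  10111(✓)  11000(✓)  11100(✓)  11101(✓)  11110(✓)
size-2^1 implicants → -0000(✓)  -0111  -1000(✓)  -1101  0-000(✓)  0-101  00-00  001-0(✓)  001-1(✓)  0010-(✓)  0011-(✓)  1-000(✓)  10-11  100-1  1000-  11-00  111-0  1110-
size-2^2 implicants → --000  001--
Unchecked terms (primes): --000, -0111, -1101, 0-101, 00-00, 001--, 01011, 10-11, 100-1, 1000-, 11-00, 111-0, 1110-
Minterm coverage:
  m0 ⊆ --000,00-00
  m5 ⊆ 0-101,001--
  m6 ⊆ 001-- [E]
  m7 ⊆ -0111,001--
  m8 ⊆ --000 [E]
  m11 ⊆ 01011 [E]
  m13 ⊆ -1101,0-101
  m16 ⊆ --000,1000-
  m17 ⊆ 100-1,1000-
  m19 ⊆ 10-11,100-1
  m23 ⊆ -0111,10-11
  m29 ⊆ -1101,1110-
  m30 ⊆ 111-0 [E]
E = {--000, 001--, 01011, 111-0}
Petrick residual → -0111, -1101, 100-1
Cover = c'd'e' + b'cde + bcd'e + a'b'c + a'bc'de + ab'c'e + abce'  |cover|=7

7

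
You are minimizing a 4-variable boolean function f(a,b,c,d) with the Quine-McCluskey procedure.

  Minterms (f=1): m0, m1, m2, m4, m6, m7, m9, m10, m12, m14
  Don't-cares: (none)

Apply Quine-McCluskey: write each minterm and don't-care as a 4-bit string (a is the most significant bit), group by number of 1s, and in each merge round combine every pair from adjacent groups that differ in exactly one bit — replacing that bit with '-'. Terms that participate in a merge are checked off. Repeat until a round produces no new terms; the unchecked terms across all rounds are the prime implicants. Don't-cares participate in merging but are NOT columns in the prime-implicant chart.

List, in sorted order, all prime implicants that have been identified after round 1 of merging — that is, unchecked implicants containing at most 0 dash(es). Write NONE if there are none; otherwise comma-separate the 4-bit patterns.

NONE

size-2^0 implicants → 0000(✓)  0001(✓)  0010(✓)  0100(✓)  0110(✓)  0111(✓)  1001(✓)  1010(✓)  1100(✓)  1110(✓)
size-2^1 implicants → -001  -010(✓)  -100(✓)  -110(✓)  0-00(✓)  0-10(✓)  00-0(✓)  000-  01-0(✓)  011-  1-10(✓)  11-0(✓)
size-2^2 implicants → --10  -1-0  0--0
Unchecked terms (primes): --10, -001, -1-0, 0--0, 000-, 011-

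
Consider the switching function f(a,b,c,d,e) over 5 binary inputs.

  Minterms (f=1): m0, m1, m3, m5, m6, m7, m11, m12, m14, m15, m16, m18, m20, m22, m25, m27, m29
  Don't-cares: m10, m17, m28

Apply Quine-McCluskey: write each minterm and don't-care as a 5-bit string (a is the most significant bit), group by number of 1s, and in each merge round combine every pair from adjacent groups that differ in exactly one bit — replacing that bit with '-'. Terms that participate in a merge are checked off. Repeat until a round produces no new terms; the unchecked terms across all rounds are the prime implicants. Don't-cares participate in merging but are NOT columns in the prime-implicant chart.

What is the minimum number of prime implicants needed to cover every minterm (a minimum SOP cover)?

7

Round 0: 00000✓ 00001✓ 00011✓ 00101✓ 00110✓ 00111✓ 01010✓ 01011✓ 01100✓ 01110✓ 01111✓ 10000✓ 10001✓ 10010✓ 10100✓ 10110✓ 11001✓ 11011✓ 11100✓ 11101✓
Round 1: -0000✓ -0001✓ -0110 -1011 -1100 0-011✓ 0-110✓ 0-111✓ 00-01✓ 00-11✓ 000-1✓ 0000-✓ 001-1✓ 0011-✓ 01-10✓ 01-11✓ 0101-✓ 011-0 0111-✓ 1-001 1-100 10-00✓ 10-10✓ 100-0✓ 1000-✓ 101-0✓ 11-01 110-1 1110-
Round 2: -000- 0--11 0-11- 00--1 01-1- 10--0
PIs = {-000-, -0110, -1011, -1100, 0--11, 0-11-, 00--1, 01-1-, 011-0, 1-001, 1-100, 10--0, 11-01, 110-1, 1110-}
Coverage chart:
  m0: -000- ←essential
  m1: -000-,00--1
  m3: 0--11,00--1
  m5: 00--1 ←essential
  m6: -0110,0-11-
  m7: 0--11,0-11-,00--1
  m11: -1011,0--11,01-1-
  m12: -1100,011-0
  m14: 0-11-,01-1-,011-0
  m15: 0--11,0-11-,01-1-
  m16: -000-,10--0
  m18: 10--0 ←essential
  m20: 1-100,10--0
  m22: -0110,10--0
  m25: 1-001,11-01,110-1
  m27: -1011,110-1
  m29: 11-01,1110-
Essential: -000-, 00--1, 10--0
Petrick residual → -1011, -1100, 0-11-, 11-01
Min cover (7 terms): b'c'd' + bc'de + bcd'e' + a'cd + a'b'e + ab'e' + abd'e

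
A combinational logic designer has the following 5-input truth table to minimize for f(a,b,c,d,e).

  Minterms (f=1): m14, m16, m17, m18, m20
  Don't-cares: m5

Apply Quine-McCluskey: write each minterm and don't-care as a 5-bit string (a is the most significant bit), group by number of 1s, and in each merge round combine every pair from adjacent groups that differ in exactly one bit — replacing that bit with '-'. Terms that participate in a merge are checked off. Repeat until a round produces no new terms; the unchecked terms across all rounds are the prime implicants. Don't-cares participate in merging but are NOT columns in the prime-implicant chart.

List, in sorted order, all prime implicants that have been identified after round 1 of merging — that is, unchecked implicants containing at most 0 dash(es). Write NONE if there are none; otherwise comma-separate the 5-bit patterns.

00101, 01110

size-2^0 implicants → 00101  01110  10000(✓)  10001(✓)  10010(✓)  10100(✓)
size-2^1 implicants → 10-00  100-0  1000-
Unchecked terms (primes): 00101, 01110, 10-00, 100-0, 1000-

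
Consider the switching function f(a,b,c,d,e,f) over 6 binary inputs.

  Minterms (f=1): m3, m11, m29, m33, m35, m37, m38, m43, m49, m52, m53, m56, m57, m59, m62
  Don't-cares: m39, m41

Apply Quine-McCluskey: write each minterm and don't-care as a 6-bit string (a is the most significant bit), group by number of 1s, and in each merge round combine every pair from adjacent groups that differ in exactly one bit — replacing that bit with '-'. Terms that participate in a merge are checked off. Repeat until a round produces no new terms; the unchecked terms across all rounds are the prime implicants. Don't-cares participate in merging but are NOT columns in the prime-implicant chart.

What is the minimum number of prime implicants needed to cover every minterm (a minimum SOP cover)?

Round 0: 000011✓ 001011✓ 011101 100001✓ 100011✓ 100101✓ 100110✓ 100111✓ 101001✓ 101011✓ 110001✓ 110100✓ 110101✓ 111000✓ 111001✓ 111011✓ 111110
Round 1: -00011✓ -01011✓ 00-011✓ 1-0001✓ 1-0101✓ 1-1001✓ 1-1011✓ 10-001✓ 10-011✓ 100-01✓ 100-11✓ 1000-1✓ 1001-1✓ 10011- 1010-1✓ 11-001✓ 110-01✓ 11010- 1110-1✓ 11100-
Round 2: -0-011 1--001 1-0-01 1-10-1 10-0-1 100--1
PIs = {-0-011, 011101, 1--001, 1-0-01, 1-10-1, 10-0-1, 100--1, 10011-, 11010-, 11100-, 111110}
Coverage chart:
  m3: -0-011 ←essential
  m11: -0-011 ←essential
  m29: 011101 ←essential
  m33: 1--001,1-0-01,10-0-1,100--1
  m35: -0-011,10-0-1,100--1
  m37: 1-0-01,100--1
  m38: 10011- ←essential
  m43: -0-011,1-10-1,10-0-1
  m49: 1--001,1-0-01
  m52: 11010- ←essential
  m53: 1-0-01,11010-
  m56: 11100- ←essential
  m57: 1--001,1-10-1,11100-
  m59: 1-10-1 ←essential
  m62: 111110 ←essential
Essential: -0-011, 011101, 1-10-1, 10011-, 11010-, 11100-, 111110
Petrick residual → 1-0-01
Min cover (8 terms): b'd'ef + a'bcde'f + ac'e'f + acd'f + ab'c'de + abc'de' + abcd'e' + abcdef'

8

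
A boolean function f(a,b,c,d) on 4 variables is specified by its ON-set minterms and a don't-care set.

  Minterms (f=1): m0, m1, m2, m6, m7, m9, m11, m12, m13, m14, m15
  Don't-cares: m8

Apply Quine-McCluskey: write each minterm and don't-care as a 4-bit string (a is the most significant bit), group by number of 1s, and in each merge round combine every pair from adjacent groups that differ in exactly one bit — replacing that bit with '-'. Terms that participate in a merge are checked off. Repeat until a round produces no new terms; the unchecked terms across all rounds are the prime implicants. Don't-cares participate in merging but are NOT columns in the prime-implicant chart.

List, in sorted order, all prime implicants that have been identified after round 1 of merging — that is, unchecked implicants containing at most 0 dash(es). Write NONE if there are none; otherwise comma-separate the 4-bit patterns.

[col 0] 0000*, 0001*, 0010*, 0110*, 0111*, 1000*, 1001*, 1011*, 1100*, 1101*, 1110*, 1111*
[col 1] -000*, -001*, -110*, -111*, 0-10, 00-0, 000-*, 011-*, 1-00*, 1-01*, 1-11*, 10-1*, 100-*, 11-0*, 11-1*, 110-*, 111-*
[col 2] -00-, -11-, 1--1, 1-0-, 11--
Prime implicants: -00-, -11-, 0-10, 00-0, 1--1, 1-0-, 11--

NONE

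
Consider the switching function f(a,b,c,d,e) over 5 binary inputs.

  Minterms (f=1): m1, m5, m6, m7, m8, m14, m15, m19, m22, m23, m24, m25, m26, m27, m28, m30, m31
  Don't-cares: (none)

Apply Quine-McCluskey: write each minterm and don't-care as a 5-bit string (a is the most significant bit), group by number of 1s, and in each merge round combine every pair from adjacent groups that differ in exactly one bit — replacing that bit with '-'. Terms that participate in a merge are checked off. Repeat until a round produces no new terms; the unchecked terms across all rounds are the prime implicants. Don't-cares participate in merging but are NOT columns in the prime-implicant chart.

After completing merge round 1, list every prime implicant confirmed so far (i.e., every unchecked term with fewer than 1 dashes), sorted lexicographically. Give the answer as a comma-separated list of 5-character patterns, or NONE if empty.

NONE

Round 0: 00001✓ 00101✓ 00110✓ 00111✓ 01000✓ 01110✓ 01111✓ 10011✓ 10110✓ 10111✓ 11000✓ 11001✓ 11010✓ 11011✓ 11100✓ 11110✓ 11111✓
Round 1: -0110✓ -0111✓ -1000 -1110✓ -1111✓ 0-110✓ 0-111✓ 00-01 001-1 0011-✓ 0111-✓ 1-011✓ 1-110✓ 1-111✓ 10-11✓ 1011-✓ 11-00✓ 11-10✓ 11-11✓ 110-0✓ 110-1✓ 1100-✓ 1101-✓ 111-0✓ 1111-✓
Round 2: --110✓ --111✓ -011-✓ -111-✓ 0-11-✓ 1--11 1-11-✓ 11--0 11-1- 110--
Round 3: --11-
PIs = {--11-, -1000, 00-01, 001-1, 1--11, 11--0, 11-1-, 110--}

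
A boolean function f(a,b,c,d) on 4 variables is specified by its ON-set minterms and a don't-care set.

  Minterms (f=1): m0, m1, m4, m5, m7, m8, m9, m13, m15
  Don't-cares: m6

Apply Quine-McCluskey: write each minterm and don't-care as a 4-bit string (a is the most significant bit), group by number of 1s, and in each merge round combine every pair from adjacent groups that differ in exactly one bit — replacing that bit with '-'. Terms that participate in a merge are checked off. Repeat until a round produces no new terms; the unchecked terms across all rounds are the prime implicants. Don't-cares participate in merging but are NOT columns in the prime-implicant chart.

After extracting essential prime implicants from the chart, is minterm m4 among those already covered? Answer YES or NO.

size-2^0 implicants → 0000(✓)  0001(✓)  0100(✓)  0101(✓)  0110(✓)  0111(✓)  1000(✓)  1001(✓)  1101(✓)  1111(✓)
size-2^1 implicants → -000(✓)  -001(✓)  -101(✓)  -111(✓)  0-00(✓)  0-01(✓)  000-(✓)  01-0(✓)  01-1(✓)  010-(✓)  011-(✓)  1-01(✓)  100-(✓)  11-1(✓)
size-2^2 implicants → --01  -00-  -1-1  0-0-  01--
Unchecked terms (primes): --01, -00-, -1-1, 0-0-, 01--
Minterm coverage:
  m0 ⊆ -00-,0-0-
  m1 ⊆ --01,-00-,0-0-
  m4 ⊆ 0-0-,01--
  m5 ⊆ --01,-1-1,0-0-,01--
  m7 ⊆ -1-1,01--
  m8 ⊆ -00- [E]
  m9 ⊆ --01,-00-
  m13 ⊆ --01,-1-1
  m15 ⊆ -1-1 [E]
E = {-00-, -1-1}

NO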